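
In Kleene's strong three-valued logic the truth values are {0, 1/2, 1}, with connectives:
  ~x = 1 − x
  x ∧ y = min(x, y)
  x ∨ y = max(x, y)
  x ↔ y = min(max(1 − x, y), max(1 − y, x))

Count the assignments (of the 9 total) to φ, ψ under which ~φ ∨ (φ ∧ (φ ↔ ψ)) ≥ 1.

4

φ = 0, ψ = 0 ↦ 1  ≥
φ = 0, ψ = 1/2 ↦ 1  ≥
φ = 0, ψ = 1 ↦ 1  ≥
φ = 1/2, ψ = 0 ↦ 1/2  <
φ = 1/2, ψ = 1/2 ↦ 1/2  <
φ = 1/2, ψ = 1 ↦ 1/2  <
φ = 1, ψ = 0 ↦ 0  <
φ = 1, ψ = 1/2 ↦ 1/2  <
φ = 1, ψ = 1 ↦ 1  ≥
So 4 of the 9 assignments meet the threshold.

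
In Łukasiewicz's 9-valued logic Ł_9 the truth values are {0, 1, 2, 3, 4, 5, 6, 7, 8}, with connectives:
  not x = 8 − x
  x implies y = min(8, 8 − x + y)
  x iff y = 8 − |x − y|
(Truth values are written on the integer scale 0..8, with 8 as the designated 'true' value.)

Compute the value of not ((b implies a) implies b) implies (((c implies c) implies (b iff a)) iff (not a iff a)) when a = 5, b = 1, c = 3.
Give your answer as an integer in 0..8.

7

b implies a = 1 implies 5 = 8
(b implies a) implies b = 8 implies 1 = 1
not ((b implies a) implies b) = not 1 = 7
c implies c = 3 implies 3 = 8
b iff a = 1 iff 5 = 4
(c implies c) implies (b iff a) = 8 implies 4 = 4
not a = not 5 = 3
not a iff a = 3 iff 5 = 6
((c implies c) implies (b iff a)) iff (not a iff a) = 4 iff 6 = 6
not ((b implies a) implies b) implies (((c implies c) implies (b iff a)) iff (not a iff a)) = 7 implies 6 = 7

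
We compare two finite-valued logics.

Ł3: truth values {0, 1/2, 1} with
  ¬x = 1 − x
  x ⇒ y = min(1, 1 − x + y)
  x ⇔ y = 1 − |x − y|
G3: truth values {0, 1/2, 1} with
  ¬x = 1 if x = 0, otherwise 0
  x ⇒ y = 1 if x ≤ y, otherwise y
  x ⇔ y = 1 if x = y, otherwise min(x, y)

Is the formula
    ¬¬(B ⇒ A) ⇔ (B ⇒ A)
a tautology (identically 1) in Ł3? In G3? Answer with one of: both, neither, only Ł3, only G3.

In Ł3: every assignment gives 1 — tautology.
In G3: at A = 1/2, B = 1 the value is 1/2 — not a tautology.

only Ł3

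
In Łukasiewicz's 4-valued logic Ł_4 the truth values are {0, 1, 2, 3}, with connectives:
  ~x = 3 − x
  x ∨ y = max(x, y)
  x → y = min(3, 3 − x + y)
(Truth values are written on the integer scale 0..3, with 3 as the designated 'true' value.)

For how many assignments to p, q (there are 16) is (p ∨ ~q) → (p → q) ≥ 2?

13

p = 0, q = 0 ↦ 3  ≥
p = 0, q = 1 ↦ 3  ≥
p = 0, q = 2 ↦ 3  ≥
p = 0, q = 3 ↦ 3  ≥
p = 1, q = 0 ↦ 2  ≥
p = 1, q = 1 ↦ 3  ≥
p = 1, q = 2 ↦ 3  ≥
p = 1, q = 3 ↦ 3  ≥
p = 2, q = 0 ↦ 1  <
p = 2, q = 1 ↦ 3  ≥
p = 2, q = 2 ↦ 3  ≥
p = 2, q = 3 ↦ 3  ≥
p = 3, q = 0 ↦ 0  <
p = 3, q = 1 ↦ 1  <
p = 3, q = 2 ↦ 2  ≥
p = 3, q = 3 ↦ 3  ≥
So 13 of the 16 assignments meet the threshold.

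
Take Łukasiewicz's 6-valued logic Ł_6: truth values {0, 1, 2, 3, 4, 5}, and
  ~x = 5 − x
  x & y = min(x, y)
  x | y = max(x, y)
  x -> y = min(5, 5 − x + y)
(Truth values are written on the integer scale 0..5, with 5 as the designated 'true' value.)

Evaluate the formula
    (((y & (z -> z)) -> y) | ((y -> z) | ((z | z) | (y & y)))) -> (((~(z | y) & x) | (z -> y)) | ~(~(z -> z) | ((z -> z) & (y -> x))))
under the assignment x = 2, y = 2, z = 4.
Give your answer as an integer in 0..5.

3

z -> z = 4 -> 4 = 5
y & (z -> z) = 2 & 5 = 2
(y & (z -> z)) -> y = 2 -> 2 = 5
y -> z = 2 -> 4 = 5
z | z = 4 | 4 = 4
y & y = 2 & 2 = 2
(z | z) | (y & y) = 4 | 2 = 4
(y -> z) | ((z | z) | (y & y)) = 5 | 4 = 5
((y & (z -> z)) -> y) | ((y -> z) | ((z | z) | (y & y))) = 5 | 5 = 5
z | y = 4 | 2 = 4
~(z | y) = ~4 = 1
~(z | y) & x = 1 & 2 = 1
z -> y = 4 -> 2 = 3
(~(z | y) & x) | (z -> y) = 1 | 3 = 3
z -> z = 4 -> 4 = 5
~(z -> z) = ~5 = 0
z -> z = 4 -> 4 = 5
y -> x = 2 -> 2 = 5
(z -> z) & (y -> x) = 5 & 5 = 5
~(z -> z) | ((z -> z) & (y -> x)) = 0 | 5 = 5
~(~(z -> z) | ((z -> z) & (y -> x))) = ~5 = 0
((~(z | y) & x) | (z -> y)) | ~(~(z -> z) | ((z -> z) & (y -> x))) = 3 | 0 = 3
(((y & (z -> z)) -> y) | ((y -> z) | ((z | z) | (y & y)))) -> (((~(z | y) & x) | (z -> y)) | ~(~(z -> z) | ((z -> z) & (y -> x)))) = 5 -> 3 = 3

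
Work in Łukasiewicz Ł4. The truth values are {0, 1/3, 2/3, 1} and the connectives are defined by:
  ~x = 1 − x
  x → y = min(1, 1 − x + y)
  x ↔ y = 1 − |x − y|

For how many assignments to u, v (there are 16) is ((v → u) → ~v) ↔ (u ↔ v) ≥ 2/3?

u = 0, v = 0 ↦ 1  ≥
u = 0, v = 1/3 ↦ 2/3  ≥
u = 0, v = 2/3 ↦ 1/3  <
u = 0, v = 1 ↦ 0  <
u = 1/3, v = 0 ↦ 2/3  ≥
u = 1/3, v = 1/3 ↦ 2/3  ≥
u = 1/3, v = 2/3 ↦ 1  ≥
u = 1/3, v = 1 ↦ 2/3  ≥
u = 2/3, v = 0 ↦ 1/3  <
u = 2/3, v = 1/3 ↦ 1  ≥
u = 2/3, v = 2/3 ↦ 1/3  <
u = 2/3, v = 1 ↦ 2/3  ≥
u = 1, v = 0 ↦ 0  <
u = 1, v = 1/3 ↦ 2/3  ≥
u = 1, v = 2/3 ↦ 2/3  ≥
u = 1, v = 1 ↦ 0  <
So 10 of the 16 assignments meet the threshold.

10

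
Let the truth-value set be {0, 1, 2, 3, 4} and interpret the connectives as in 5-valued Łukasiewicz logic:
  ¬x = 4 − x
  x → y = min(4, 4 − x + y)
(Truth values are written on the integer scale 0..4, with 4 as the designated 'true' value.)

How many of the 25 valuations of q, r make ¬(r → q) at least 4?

1

value 4: 1 assignment (counts)
value 3: 2 assignments
value 2: 3 assignments
value 1: 4 assignments
value 0: 15 assignments
So 1 of the 25 assignments meets the threshold.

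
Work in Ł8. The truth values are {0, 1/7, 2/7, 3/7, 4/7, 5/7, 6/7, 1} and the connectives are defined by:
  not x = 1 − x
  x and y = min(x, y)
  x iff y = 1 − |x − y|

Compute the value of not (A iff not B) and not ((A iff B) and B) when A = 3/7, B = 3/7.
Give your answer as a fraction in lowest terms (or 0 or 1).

not B = not 3/7 = 4/7
A iff not B = 3/7 iff 4/7 = 6/7
not (A iff not B) = not 6/7 = 1/7
A iff B = 3/7 iff 3/7 = 1
(A iff B) and B = 1 and 3/7 = 3/7
not ((A iff B) and B) = not 3/7 = 4/7
not (A iff not B) and not ((A iff B) and B) = 1/7 and 4/7 = 1/7

1/7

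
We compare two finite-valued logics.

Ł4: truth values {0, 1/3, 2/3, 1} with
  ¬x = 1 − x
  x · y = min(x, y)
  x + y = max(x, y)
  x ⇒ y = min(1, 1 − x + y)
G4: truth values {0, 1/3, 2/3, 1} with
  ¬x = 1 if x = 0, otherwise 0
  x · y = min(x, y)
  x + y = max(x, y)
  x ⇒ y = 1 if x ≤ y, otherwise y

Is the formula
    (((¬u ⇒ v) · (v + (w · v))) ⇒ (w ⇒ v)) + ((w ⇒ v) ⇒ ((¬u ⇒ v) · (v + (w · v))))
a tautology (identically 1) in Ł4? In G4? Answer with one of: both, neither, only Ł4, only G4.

both

In Ł4: every assignment gives 1 — tautology.
In G4: every assignment gives 1 — tautology.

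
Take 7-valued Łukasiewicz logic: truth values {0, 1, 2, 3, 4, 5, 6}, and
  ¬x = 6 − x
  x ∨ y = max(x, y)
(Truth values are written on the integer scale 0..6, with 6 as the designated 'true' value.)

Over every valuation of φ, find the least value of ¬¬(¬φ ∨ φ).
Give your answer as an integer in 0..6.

Take φ = 3:
¬φ = ¬3 = 3
¬φ ∨ φ = 3 ∨ 3 = 3
¬(¬φ ∨ φ) = ¬3 = 3
¬¬(¬φ ∨ φ) = ¬3 = 3
No assignment yields a value below 3, so this is the minimum.

3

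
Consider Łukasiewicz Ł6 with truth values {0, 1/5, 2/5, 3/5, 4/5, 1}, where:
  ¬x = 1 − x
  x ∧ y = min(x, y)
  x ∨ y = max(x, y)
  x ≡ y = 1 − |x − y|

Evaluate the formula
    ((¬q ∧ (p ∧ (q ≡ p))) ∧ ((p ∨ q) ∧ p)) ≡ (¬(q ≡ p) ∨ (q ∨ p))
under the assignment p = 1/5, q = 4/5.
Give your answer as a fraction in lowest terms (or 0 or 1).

2/5

¬q = ¬4/5 = 1/5
q ≡ p = 4/5 ≡ 1/5 = 2/5
p ∧ (q ≡ p) = 1/5 ∧ 2/5 = 1/5
¬q ∧ (p ∧ (q ≡ p)) = 1/5 ∧ 1/5 = 1/5
p ∨ q = 1/5 ∨ 4/5 = 4/5
(p ∨ q) ∧ p = 4/5 ∧ 1/5 = 1/5
(¬q ∧ (p ∧ (q ≡ p))) ∧ ((p ∨ q) ∧ p) = 1/5 ∧ 1/5 = 1/5
q ≡ p = 4/5 ≡ 1/5 = 2/5
¬(q ≡ p) = ¬2/5 = 3/5
q ∨ p = 4/5 ∨ 1/5 = 4/5
¬(q ≡ p) ∨ (q ∨ p) = 3/5 ∨ 4/5 = 4/5
((¬q ∧ (p ∧ (q ≡ p))) ∧ ((p ∨ q) ∧ p)) ≡ (¬(q ≡ p) ∨ (q ∨ p)) = 1/5 ≡ 4/5 = 2/5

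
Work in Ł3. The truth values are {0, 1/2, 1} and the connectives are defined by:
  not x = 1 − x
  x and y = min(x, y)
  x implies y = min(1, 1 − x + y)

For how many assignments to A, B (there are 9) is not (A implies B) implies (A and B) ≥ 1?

7

A = 0, B = 0 ↦ 1  ≥
A = 0, B = 1/2 ↦ 1  ≥
A = 0, B = 1 ↦ 1  ≥
A = 1/2, B = 0 ↦ 1/2  <
A = 1/2, B = 1/2 ↦ 1  ≥
A = 1/2, B = 1 ↦ 1  ≥
A = 1, B = 0 ↦ 0  <
A = 1, B = 1/2 ↦ 1  ≥
A = 1, B = 1 ↦ 1  ≥
So 7 of the 9 assignments meet the threshold.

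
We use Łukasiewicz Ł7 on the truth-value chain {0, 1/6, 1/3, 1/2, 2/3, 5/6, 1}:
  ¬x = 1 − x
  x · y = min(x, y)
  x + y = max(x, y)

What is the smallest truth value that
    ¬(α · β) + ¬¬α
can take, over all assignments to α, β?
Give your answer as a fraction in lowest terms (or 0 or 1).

1/2

Take α = 1/2, β = 1/2:
α · β = 1/2 · 1/2 = 1/2
¬(α · β) = ¬1/2 = 1/2
¬α = ¬1/2 = 1/2
¬¬α = ¬1/2 = 1/2
¬(α · β) + ¬¬α = 1/2 + 1/2 = 1/2
No assignment yields a value below 1/2, so this is the minimum.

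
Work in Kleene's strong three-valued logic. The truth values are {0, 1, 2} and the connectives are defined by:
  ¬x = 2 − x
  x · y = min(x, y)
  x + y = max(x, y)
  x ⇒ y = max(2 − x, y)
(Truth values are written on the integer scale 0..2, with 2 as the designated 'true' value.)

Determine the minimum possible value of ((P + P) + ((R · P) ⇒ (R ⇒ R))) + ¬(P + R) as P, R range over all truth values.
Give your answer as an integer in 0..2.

Take P = 1, R = 1:
P + P = 1 + 1 = 1
R · P = 1 · 1 = 1
R ⇒ R = 1 ⇒ 1 = 1
(R · P) ⇒ (R ⇒ R) = 1 ⇒ 1 = 1
(P + P) + ((R · P) ⇒ (R ⇒ R)) = 1 + 1 = 1
P + R = 1 + 1 = 1
¬(P + R) = ¬1 = 1
((P + P) + ((R · P) ⇒ (R ⇒ R))) + ¬(P + R) = 1 + 1 = 1
No assignment yields a value below 1, so this is the minimum.

1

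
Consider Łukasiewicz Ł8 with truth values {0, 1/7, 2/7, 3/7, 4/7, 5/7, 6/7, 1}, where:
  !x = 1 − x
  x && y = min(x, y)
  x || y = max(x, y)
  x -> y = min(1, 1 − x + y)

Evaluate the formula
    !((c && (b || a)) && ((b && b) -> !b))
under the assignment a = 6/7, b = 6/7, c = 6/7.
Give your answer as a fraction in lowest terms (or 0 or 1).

b || a = 6/7 || 6/7 = 6/7
c && (b || a) = 6/7 && 6/7 = 6/7
b && b = 6/7 && 6/7 = 6/7
!b = !6/7 = 1/7
(b && b) -> !b = 6/7 -> 1/7 = 2/7
(c && (b || a)) && ((b && b) -> !b) = 6/7 && 2/7 = 2/7
!((c && (b || a)) && ((b && b) -> !b)) = !2/7 = 5/7

5/7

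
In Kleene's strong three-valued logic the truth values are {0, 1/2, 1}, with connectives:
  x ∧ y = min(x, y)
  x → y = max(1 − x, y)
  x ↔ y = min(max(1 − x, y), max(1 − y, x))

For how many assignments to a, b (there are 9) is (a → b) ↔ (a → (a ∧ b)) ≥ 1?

a = 0, b = 0 ↦ 1  ≥
a = 0, b = 1/2 ↦ 1  ≥
a = 0, b = 1 ↦ 1  ≥
a = 1/2, b = 0 ↦ 1/2  <
a = 1/2, b = 1/2 ↦ 1/2  <
a = 1/2, b = 1 ↦ 1/2  <
a = 1, b = 0 ↦ 1  ≥
a = 1, b = 1/2 ↦ 1/2  <
a = 1, b = 1 ↦ 1  ≥
So 5 of the 9 assignments meet the threshold.

5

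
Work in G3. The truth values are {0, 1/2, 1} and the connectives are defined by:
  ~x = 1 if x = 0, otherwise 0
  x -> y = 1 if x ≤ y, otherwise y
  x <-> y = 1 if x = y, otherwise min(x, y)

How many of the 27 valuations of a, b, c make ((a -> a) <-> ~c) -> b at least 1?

21

value 1: 21 assignments (counts)
value 1/2: 3 assignments
value 0: 3 assignments
So 21 of the 27 assignments meet the threshold.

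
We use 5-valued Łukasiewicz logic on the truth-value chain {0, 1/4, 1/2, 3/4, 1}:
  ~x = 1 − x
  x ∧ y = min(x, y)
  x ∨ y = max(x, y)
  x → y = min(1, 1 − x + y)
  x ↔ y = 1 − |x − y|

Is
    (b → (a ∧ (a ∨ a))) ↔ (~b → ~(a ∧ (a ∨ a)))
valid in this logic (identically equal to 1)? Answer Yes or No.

Counterexample: take a = 0, b = 1/4.
a ∨ a = 0 ∨ 0 = 0
a ∧ (a ∨ a) = 0 ∧ 0 = 0
b → (a ∧ (a ∨ a)) = 1/4 → 0 = 3/4
~b = ~1/4 = 3/4
a ∨ a = 0 ∨ 0 = 0
a ∧ (a ∨ a) = 0 ∧ 0 = 0
~(a ∧ (a ∨ a)) = ~0 = 1
~b → ~(a ∧ (a ∨ a)) = 3/4 → 1 = 1
(b → (a ∧ (a ∨ a))) ↔ (~b → ~(a ∧ (a ∨ a))) = 3/4 ↔ 1 = 3/4
This gives 3/4 ≠ 1.

No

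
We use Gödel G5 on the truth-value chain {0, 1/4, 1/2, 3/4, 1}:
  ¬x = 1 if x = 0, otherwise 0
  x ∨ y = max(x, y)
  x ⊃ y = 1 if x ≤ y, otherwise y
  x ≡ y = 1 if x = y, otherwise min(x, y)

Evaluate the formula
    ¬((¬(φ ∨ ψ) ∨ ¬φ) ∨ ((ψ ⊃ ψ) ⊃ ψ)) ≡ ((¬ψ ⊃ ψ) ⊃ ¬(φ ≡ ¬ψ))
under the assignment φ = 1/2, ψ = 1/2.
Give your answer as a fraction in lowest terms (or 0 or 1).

0

φ ∨ ψ = 1/2 ∨ 1/2 = 1/2
¬(φ ∨ ψ) = ¬1/2 = 0
¬φ = ¬1/2 = 0
¬(φ ∨ ψ) ∨ ¬φ = 0 ∨ 0 = 0
ψ ⊃ ψ = 1/2 ⊃ 1/2 = 1
(ψ ⊃ ψ) ⊃ ψ = 1 ⊃ 1/2 = 1/2
(¬(φ ∨ ψ) ∨ ¬φ) ∨ ((ψ ⊃ ψ) ⊃ ψ) = 0 ∨ 1/2 = 1/2
¬((¬(φ ∨ ψ) ∨ ¬φ) ∨ ((ψ ⊃ ψ) ⊃ ψ)) = ¬1/2 = 0
¬ψ = ¬1/2 = 0
¬ψ ⊃ ψ = 0 ⊃ 1/2 = 1
¬ψ = ¬1/2 = 0
φ ≡ ¬ψ = 1/2 ≡ 0 = 0
¬(φ ≡ ¬ψ) = ¬0 = 1
(¬ψ ⊃ ψ) ⊃ ¬(φ ≡ ¬ψ) = 1 ⊃ 1 = 1
¬((¬(φ ∨ ψ) ∨ ¬φ) ∨ ((ψ ⊃ ψ) ⊃ ψ)) ≡ ((¬ψ ⊃ ψ) ⊃ ¬(φ ≡ ¬ψ)) = 0 ≡ 1 = 0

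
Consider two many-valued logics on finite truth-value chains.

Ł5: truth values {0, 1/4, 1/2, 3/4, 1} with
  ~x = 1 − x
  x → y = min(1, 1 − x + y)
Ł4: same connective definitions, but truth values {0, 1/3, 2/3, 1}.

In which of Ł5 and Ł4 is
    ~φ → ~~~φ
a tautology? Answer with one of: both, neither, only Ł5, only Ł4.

both

In Ł5: every assignment gives 1 — tautology.
In Ł4: every assignment gives 1 — tautology.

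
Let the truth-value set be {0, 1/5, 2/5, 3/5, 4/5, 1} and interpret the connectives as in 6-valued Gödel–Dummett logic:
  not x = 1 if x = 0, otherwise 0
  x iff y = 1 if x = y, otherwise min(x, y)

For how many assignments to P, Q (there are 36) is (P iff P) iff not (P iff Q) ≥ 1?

value 1: 10 assignments (counts)
value 0: 26 assignments
So 10 of the 36 assignments meet the threshold.

10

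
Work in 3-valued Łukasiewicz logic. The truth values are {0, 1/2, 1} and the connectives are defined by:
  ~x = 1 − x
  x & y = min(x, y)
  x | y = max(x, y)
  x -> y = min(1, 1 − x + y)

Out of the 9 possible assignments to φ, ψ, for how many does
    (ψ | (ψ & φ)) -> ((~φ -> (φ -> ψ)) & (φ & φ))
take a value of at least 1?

6

φ = 0, ψ = 0 ↦ 1  ≥
φ = 0, ψ = 1/2 ↦ 1/2  <
φ = 0, ψ = 1 ↦ 0  <
φ = 1/2, ψ = 0 ↦ 1  ≥
φ = 1/2, ψ = 1/2 ↦ 1  ≥
φ = 1/2, ψ = 1 ↦ 1/2  <
φ = 1, ψ = 0 ↦ 1  ≥
φ = 1, ψ = 1/2 ↦ 1  ≥
φ = 1, ψ = 1 ↦ 1  ≥
So 6 of the 9 assignments meet the threshold.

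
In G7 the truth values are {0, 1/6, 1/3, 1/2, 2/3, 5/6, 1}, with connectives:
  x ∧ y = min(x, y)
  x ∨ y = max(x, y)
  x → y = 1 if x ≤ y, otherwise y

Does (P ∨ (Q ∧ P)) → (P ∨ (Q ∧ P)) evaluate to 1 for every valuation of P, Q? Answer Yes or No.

At P = 5/6, Q = 1/3, for instance:
Q ∧ P = 1/3 ∧ 5/6 = 1/3
P ∨ (Q ∧ P) = 5/6 ∨ 1/3 = 5/6
(P ∨ (Q ∧ P)) → (P ∨ (Q ∧ P)) = 5/6 → 5/6 = 1
and checking the remaining 48 assignments likewise gives ≥ 1 in every case.

Yes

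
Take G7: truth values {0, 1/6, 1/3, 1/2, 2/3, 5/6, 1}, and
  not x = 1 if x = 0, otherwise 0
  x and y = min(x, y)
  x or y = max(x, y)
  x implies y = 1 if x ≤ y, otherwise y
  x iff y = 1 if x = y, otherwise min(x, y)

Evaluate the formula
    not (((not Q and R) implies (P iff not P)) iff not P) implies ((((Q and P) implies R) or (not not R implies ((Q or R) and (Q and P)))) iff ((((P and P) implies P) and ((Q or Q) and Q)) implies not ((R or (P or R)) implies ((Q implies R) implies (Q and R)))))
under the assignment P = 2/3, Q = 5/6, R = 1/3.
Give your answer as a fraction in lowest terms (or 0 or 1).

not Q = not 5/6 = 0
not Q and R = 0 and 1/3 = 0
not P = not 2/3 = 0
P iff not P = 2/3 iff 0 = 0
(not Q and R) implies (P iff not P) = 0 implies 0 = 1
not P = not 2/3 = 0
((not Q and R) implies (P iff not P)) iff not P = 1 iff 0 = 0
not (((not Q and R) implies (P iff not P)) iff not P) = not 0 = 1
Q and P = 5/6 and 2/3 = 2/3
(Q and P) implies R = 2/3 implies 1/3 = 1/3
not R = not 1/3 = 0
not not R = not 0 = 1
Q or R = 5/6 or 1/3 = 5/6
Q and P = 5/6 and 2/3 = 2/3
(Q or R) and (Q and P) = 5/6 and 2/3 = 2/3
not not R implies ((Q or R) and (Q and P)) = 1 implies 2/3 = 2/3
((Q and P) implies R) or (not not R implies ((Q or R) and (Q and P))) = 1/3 or 2/3 = 2/3
P and P = 2/3 and 2/3 = 2/3
(P and P) implies P = 2/3 implies 2/3 = 1
Q or Q = 5/6 or 5/6 = 5/6
(Q or Q) and Q = 5/6 and 5/6 = 5/6
((P and P) implies P) and ((Q or Q) and Q) = 1 and 5/6 = 5/6
P or R = 2/3 or 1/3 = 2/3
R or (P or R) = 1/3 or 2/3 = 2/3
Q implies R = 5/6 implies 1/3 = 1/3
Q and R = 5/6 and 1/3 = 1/3
(Q implies R) implies (Q and R) = 1/3 implies 1/3 = 1
(R or (P or R)) implies ((Q implies R) implies (Q and R)) = 2/3 implies 1 = 1
not ((R or (P or R)) implies ((Q implies R) implies (Q and R))) = not 1 = 0
(((P and P) implies P) and ((Q or Q) and Q)) implies not ((R or (P or R)) implies ((Q implies R) implies (Q and R))) = 5/6 implies 0 = 0
(((Q and P) implies R) or (not not R implies ((Q or R) and (Q and P)))) iff ((((P and P) implies P) and ((Q or Q) and Q)) implies not ((R or (P or R)) implies ((Q implies R) implies (Q and R)))) = 2/3 iff 0 = 0
not (((not Q and R) implies (P iff not P)) iff not P) implies ((((Q and P) implies R) or (not not R implies ((Q or R) and (Q and P)))) iff ((((P and P) implies P) and ((Q or Q) and Q)) implies not ((R or (P or R)) implies ((Q implies R) implies (Q and R))))) = 1 implies 0 = 0

0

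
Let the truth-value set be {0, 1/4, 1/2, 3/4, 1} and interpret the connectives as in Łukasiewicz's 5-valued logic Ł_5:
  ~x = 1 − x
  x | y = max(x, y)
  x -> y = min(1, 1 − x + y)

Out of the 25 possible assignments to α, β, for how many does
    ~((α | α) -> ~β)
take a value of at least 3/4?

value 1: 1 assignment (counts)
value 3/4: 2 assignments (counts)
value 1/2: 3 assignments
value 1/4: 4 assignments
value 0: 15 assignments
So 3 of the 25 assignments meet the threshold.

3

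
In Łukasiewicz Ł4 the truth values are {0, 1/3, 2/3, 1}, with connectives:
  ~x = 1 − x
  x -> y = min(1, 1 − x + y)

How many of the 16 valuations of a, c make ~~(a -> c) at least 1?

10

a = 0, c = 0 ↦ 1  ≥
a = 0, c = 1/3 ↦ 1  ≥
a = 0, c = 2/3 ↦ 1  ≥
a = 0, c = 1 ↦ 1  ≥
a = 1/3, c = 0 ↦ 2/3  <
a = 1/3, c = 1/3 ↦ 1  ≥
a = 1/3, c = 2/3 ↦ 1  ≥
a = 1/3, c = 1 ↦ 1  ≥
a = 2/3, c = 0 ↦ 1/3  <
a = 2/3, c = 1/3 ↦ 2/3  <
a = 2/3, c = 2/3 ↦ 1  ≥
a = 2/3, c = 1 ↦ 1  ≥
a = 1, c = 0 ↦ 0  <
a = 1, c = 1/3 ↦ 1/3  <
a = 1, c = 2/3 ↦ 2/3  <
a = 1, c = 1 ↦ 1  ≥
So 10 of the 16 assignments meet the threshold.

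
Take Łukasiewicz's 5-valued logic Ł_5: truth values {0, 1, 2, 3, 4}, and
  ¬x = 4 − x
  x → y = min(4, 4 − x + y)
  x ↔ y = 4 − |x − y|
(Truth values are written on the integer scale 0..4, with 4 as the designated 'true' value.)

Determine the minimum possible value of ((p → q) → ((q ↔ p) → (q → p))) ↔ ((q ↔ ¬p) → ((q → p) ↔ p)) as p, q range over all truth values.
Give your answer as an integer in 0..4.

Take p = 2, q = 2:
p → q = 2 → 2 = 4
q ↔ p = 2 ↔ 2 = 4
q → p = 2 → 2 = 4
(q ↔ p) → (q → p) = 4 → 4 = 4
(p → q) → ((q ↔ p) → (q → p)) = 4 → 4 = 4
¬p = ¬2 = 2
q ↔ ¬p = 2 ↔ 2 = 4
q → p = 2 → 2 = 4
(q → p) ↔ p = 4 ↔ 2 = 2
(q ↔ ¬p) → ((q → p) ↔ p) = 4 → 2 = 2
((p → q) → ((q ↔ p) → (q → p))) ↔ ((q ↔ ¬p) → ((q → p) ↔ p)) = 4 ↔ 2 = 2
No assignment yields a value below 2, so this is the minimum.

2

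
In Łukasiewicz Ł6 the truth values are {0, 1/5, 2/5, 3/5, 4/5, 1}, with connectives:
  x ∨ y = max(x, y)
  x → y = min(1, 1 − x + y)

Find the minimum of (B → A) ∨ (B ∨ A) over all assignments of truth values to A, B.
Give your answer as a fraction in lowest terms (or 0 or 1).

Take A = 0, B = 2/5:
B → A = 2/5 → 0 = 3/5
B ∨ A = 2/5 ∨ 0 = 2/5
(B → A) ∨ (B ∨ A) = 3/5 ∨ 2/5 = 3/5
No assignment yields a value below 3/5, so this is the minimum.

3/5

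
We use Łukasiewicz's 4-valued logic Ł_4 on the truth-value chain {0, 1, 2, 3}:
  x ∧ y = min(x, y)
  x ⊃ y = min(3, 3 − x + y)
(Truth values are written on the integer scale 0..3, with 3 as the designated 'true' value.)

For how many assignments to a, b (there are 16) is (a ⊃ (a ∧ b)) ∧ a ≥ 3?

1

a = 0, b = 0 ↦ 0  <
a = 0, b = 1 ↦ 0  <
a = 0, b = 2 ↦ 0  <
a = 0, b = 3 ↦ 0  <
a = 1, b = 0 ↦ 1  <
a = 1, b = 1 ↦ 1  <
a = 1, b = 2 ↦ 1  <
a = 1, b = 3 ↦ 1  <
a = 2, b = 0 ↦ 1  <
a = 2, b = 1 ↦ 2  <
a = 2, b = 2 ↦ 2  <
a = 2, b = 3 ↦ 2  <
a = 3, b = 0 ↦ 0  <
a = 3, b = 1 ↦ 1  <
a = 3, b = 2 ↦ 2  <
a = 3, b = 3 ↦ 3  ≥
So 1 of the 16 assignments meets the threshold.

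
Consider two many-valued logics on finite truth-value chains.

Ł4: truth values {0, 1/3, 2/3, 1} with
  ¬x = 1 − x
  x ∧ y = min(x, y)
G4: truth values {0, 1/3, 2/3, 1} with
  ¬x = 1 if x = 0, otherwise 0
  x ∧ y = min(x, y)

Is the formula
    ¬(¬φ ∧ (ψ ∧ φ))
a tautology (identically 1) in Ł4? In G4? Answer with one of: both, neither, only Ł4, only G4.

In Ł4: at φ = 1/3, ψ = 1/3 the value is 2/3 — not a tautology.
In G4: every assignment gives 1 — tautology.

only G4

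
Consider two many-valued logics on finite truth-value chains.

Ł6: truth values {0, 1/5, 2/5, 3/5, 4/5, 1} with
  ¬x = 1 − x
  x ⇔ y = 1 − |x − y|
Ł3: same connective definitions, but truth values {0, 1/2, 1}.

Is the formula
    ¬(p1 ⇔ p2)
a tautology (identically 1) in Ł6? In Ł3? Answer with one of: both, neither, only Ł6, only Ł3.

neither

In Ł6: at p1 = 0, p2 = 0 the value is 0 — not a tautology.
In Ł3: at p1 = 0, p2 = 0 the value is 0 — not a tautology.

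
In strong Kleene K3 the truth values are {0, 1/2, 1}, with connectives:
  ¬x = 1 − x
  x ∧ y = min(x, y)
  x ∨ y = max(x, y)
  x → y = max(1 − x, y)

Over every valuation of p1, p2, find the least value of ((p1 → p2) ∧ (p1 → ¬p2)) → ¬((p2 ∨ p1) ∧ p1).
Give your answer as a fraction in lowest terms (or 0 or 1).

1/2

Take p1 = 1/2, p2 = 0:
p1 → p2 = 1/2 → 0 = 1/2
¬p2 = ¬0 = 1
p1 → ¬p2 = 1/2 → 1 = 1
(p1 → p2) ∧ (p1 → ¬p2) = 1/2 ∧ 1 = 1/2
p2 ∨ p1 = 0 ∨ 1/2 = 1/2
(p2 ∨ p1) ∧ p1 = 1/2 ∧ 1/2 = 1/2
¬((p2 ∨ p1) ∧ p1) = ¬1/2 = 1/2
((p1 → p2) ∧ (p1 → ¬p2)) → ¬((p2 ∨ p1) ∧ p1) = 1/2 → 1/2 = 1/2
No assignment yields a value below 1/2, so this is the minimum.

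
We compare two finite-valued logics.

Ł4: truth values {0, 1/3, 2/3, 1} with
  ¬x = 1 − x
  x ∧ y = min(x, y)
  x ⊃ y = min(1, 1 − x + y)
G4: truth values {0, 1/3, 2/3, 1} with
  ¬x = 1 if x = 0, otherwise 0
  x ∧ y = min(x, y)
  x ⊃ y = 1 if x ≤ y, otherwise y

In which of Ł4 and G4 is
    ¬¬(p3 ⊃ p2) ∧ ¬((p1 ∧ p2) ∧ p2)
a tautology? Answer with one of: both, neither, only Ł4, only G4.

neither

In Ł4: at p1 = 0, p2 = 0, p3 = 1/3 the value is 2/3 — not a tautology.
In G4: at p1 = 0, p2 = 0, p3 = 1/3 the value is 0 — not a tautology.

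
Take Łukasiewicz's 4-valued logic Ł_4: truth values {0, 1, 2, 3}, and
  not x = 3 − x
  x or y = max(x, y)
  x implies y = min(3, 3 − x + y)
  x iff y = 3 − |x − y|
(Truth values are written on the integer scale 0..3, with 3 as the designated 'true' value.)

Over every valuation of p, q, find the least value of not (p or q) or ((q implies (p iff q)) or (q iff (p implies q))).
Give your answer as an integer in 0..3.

Take p = 0, q = 2:
p or q = 0 or 2 = 2
not (p or q) = not 2 = 1
p iff q = 0 iff 2 = 1
q implies (p iff q) = 2 implies 1 = 2
p implies q = 0 implies 2 = 3
q iff (p implies q) = 2 iff 3 = 2
(q implies (p iff q)) or (q iff (p implies q)) = 2 or 2 = 2
not (p or q) or ((q implies (p iff q)) or (q iff (p implies q))) = 1 or 2 = 2
No assignment yields a value below 2, so this is the minimum.

2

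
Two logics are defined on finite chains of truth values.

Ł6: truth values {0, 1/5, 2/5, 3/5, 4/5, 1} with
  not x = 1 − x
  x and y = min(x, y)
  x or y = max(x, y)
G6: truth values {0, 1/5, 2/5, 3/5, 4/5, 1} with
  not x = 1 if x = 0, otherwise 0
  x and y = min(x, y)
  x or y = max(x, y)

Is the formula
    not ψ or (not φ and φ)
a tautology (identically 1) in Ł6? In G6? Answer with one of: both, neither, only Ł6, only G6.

In Ł6: at φ = 0, ψ = 1/5 the value is 4/5 — not a tautology.
In G6: at φ = 0, ψ = 1/5 the value is 0 — not a tautology.

neither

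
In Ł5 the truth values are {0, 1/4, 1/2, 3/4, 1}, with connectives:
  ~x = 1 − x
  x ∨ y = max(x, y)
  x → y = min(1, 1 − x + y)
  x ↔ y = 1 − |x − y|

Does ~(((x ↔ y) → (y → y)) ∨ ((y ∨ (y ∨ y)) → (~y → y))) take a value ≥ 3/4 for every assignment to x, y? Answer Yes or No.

Counterexample: take x = 0, y = 0.
x ↔ y = 0 ↔ 0 = 1
y → y = 0 → 0 = 1
(x ↔ y) → (y → y) = 1 → 1 = 1
y ∨ y = 0 ∨ 0 = 0
y ∨ (y ∨ y) = 0 ∨ 0 = 0
~y = ~0 = 1
~y → y = 1 → 0 = 0
(y ∨ (y ∨ y)) → (~y → y) = 0 → 0 = 1
((x ↔ y) → (y → y)) ∨ ((y ∨ (y ∨ y)) → (~y → y)) = 1 ∨ 1 = 1
~(((x ↔ y) → (y → y)) ∨ ((y ∨ (y ∨ y)) → (~y → y))) = ~1 = 0
This gives 0, which is below 3/4.

No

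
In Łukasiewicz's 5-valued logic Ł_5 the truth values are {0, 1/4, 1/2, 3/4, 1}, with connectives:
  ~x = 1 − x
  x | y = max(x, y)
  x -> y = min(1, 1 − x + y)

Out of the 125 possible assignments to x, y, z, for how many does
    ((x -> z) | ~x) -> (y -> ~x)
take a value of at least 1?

95

value 1: 95 assignments (counts)
value 3/4: 16 assignments
value 1/2: 9 assignments
value 1/4: 4 assignments
value 0: 1 assignment
So 95 of the 125 assignments meet the threshold.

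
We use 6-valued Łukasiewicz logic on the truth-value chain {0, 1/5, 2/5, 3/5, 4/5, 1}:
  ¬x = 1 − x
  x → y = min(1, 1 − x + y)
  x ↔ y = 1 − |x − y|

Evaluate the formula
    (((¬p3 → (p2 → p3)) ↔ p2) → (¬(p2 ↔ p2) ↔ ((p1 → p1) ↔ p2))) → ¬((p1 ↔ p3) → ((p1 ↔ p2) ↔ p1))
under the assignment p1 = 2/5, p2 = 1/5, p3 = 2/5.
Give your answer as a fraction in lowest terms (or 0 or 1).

2/5

¬p3 = ¬2/5 = 3/5
p2 → p3 = 1/5 → 2/5 = 1
¬p3 → (p2 → p3) = 3/5 → 1 = 1
(¬p3 → (p2 → p3)) ↔ p2 = 1 ↔ 1/5 = 1/5
p2 ↔ p2 = 1/5 ↔ 1/5 = 1
¬(p2 ↔ p2) = ¬1 = 0
p1 → p1 = 2/5 → 2/5 = 1
(p1 → p1) ↔ p2 = 1 ↔ 1/5 = 1/5
¬(p2 ↔ p2) ↔ ((p1 → p1) ↔ p2) = 0 ↔ 1/5 = 4/5
((¬p3 → (p2 → p3)) ↔ p2) → (¬(p2 ↔ p2) ↔ ((p1 → p1) ↔ p2)) = 1/5 → 4/5 = 1
p1 ↔ p3 = 2/5 ↔ 2/5 = 1
p1 ↔ p2 = 2/5 ↔ 1/5 = 4/5
(p1 ↔ p2) ↔ p1 = 4/5 ↔ 2/5 = 3/5
(p1 ↔ p3) → ((p1 ↔ p2) ↔ p1) = 1 → 3/5 = 3/5
¬((p1 ↔ p3) → ((p1 ↔ p2) ↔ p1)) = ¬3/5 = 2/5
(((¬p3 → (p2 → p3)) ↔ p2) → (¬(p2 ↔ p2) ↔ ((p1 → p1) ↔ p2))) → ¬((p1 ↔ p3) → ((p1 ↔ p2) ↔ p1)) = 1 → 2/5 = 2/5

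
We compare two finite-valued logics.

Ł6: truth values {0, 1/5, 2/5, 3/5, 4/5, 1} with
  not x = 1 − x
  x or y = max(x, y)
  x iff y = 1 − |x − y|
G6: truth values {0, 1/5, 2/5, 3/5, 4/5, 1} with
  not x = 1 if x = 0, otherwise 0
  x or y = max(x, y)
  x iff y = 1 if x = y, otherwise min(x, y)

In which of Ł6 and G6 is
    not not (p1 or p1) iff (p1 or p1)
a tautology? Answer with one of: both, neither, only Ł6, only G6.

In Ł6: every assignment gives 1 — tautology.
In G6: at p1 = 1/5 the value is 1/5 — not a tautology.

only Ł6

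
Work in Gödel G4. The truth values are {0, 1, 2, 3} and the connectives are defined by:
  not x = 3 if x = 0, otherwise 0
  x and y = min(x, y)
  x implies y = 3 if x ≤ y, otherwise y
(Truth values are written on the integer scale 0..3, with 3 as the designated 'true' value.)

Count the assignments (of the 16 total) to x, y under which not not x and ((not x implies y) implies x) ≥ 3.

4

x = 0, y = 0 ↦ 0  <
x = 0, y = 1 ↦ 0  <
x = 0, y = 2 ↦ 0  <
x = 0, y = 3 ↦ 0  <
x = 1, y = 0 ↦ 1  <
x = 1, y = 1 ↦ 1  <
x = 1, y = 2 ↦ 1  <
x = 1, y = 3 ↦ 1  <
x = 2, y = 0 ↦ 2  <
x = 2, y = 1 ↦ 2  <
x = 2, y = 2 ↦ 2  <
x = 2, y = 3 ↦ 2  <
x = 3, y = 0 ↦ 3  ≥
x = 3, y = 1 ↦ 3  ≥
x = 3, y = 2 ↦ 3  ≥
x = 3, y = 3 ↦ 3  ≥
So 4 of the 16 assignments meet the threshold.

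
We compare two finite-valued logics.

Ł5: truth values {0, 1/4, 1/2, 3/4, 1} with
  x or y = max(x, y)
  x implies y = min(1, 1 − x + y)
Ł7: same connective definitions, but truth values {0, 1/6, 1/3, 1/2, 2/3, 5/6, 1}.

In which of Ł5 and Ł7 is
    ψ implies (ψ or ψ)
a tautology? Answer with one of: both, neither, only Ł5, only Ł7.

both

In Ł5: every assignment gives 1 — tautology.
In Ł7: every assignment gives 1 — tautology.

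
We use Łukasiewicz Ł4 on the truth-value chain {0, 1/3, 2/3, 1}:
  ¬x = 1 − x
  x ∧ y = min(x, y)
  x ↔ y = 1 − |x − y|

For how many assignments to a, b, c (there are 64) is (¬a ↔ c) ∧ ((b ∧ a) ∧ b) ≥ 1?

value 1: 1 assignment (counts)
value 2/3: 9 assignments
value 1/3: 23 assignments
value 0: 31 assignments
So 1 of the 64 assignments meets the threshold.

1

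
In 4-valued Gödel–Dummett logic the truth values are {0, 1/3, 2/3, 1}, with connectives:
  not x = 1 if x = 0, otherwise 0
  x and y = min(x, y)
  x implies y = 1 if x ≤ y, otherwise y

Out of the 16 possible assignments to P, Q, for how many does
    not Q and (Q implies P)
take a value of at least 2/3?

P = 0, Q = 0 ↦ 1  ≥
P = 0, Q = 1/3 ↦ 0  <
P = 0, Q = 2/3 ↦ 0  <
P = 0, Q = 1 ↦ 0  <
P = 1/3, Q = 0 ↦ 1  ≥
P = 1/3, Q = 1/3 ↦ 0  <
P = 1/3, Q = 2/3 ↦ 0  <
P = 1/3, Q = 1 ↦ 0  <
P = 2/3, Q = 0 ↦ 1  ≥
P = 2/3, Q = 1/3 ↦ 0  <
P = 2/3, Q = 2/3 ↦ 0  <
P = 2/3, Q = 1 ↦ 0  <
P = 1, Q = 0 ↦ 1  ≥
P = 1, Q = 1/3 ↦ 0  <
P = 1, Q = 2/3 ↦ 0  <
P = 1, Q = 1 ↦ 0  <
So 4 of the 16 assignments meet the threshold.

4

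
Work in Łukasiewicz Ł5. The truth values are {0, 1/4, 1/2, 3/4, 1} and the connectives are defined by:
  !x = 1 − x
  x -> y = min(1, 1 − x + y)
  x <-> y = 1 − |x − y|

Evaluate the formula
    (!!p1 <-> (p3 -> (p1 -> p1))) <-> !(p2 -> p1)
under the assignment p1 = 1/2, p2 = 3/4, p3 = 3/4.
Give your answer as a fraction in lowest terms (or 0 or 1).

3/4

!p1 = !1/2 = 1/2
!!p1 = !1/2 = 1/2
p1 -> p1 = 1/2 -> 1/2 = 1
p3 -> (p1 -> p1) = 3/4 -> 1 = 1
!!p1 <-> (p3 -> (p1 -> p1)) = 1/2 <-> 1 = 1/2
p2 -> p1 = 3/4 -> 1/2 = 3/4
!(p2 -> p1) = !3/4 = 1/4
(!!p1 <-> (p3 -> (p1 -> p1))) <-> !(p2 -> p1) = 1/2 <-> 1/4 = 3/4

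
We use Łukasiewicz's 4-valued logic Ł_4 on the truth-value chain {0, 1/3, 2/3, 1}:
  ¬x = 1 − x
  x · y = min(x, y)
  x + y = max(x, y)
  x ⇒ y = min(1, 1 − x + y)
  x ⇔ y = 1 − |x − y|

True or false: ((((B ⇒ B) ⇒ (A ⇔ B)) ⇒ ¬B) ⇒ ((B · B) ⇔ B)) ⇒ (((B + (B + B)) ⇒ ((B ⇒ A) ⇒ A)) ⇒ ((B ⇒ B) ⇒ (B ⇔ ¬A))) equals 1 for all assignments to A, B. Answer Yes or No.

Counterexample: take A = 0, B = 0.
B ⇒ B = 0 ⇒ 0 = 1
A ⇔ B = 0 ⇔ 0 = 1
(B ⇒ B) ⇒ (A ⇔ B) = 1 ⇒ 1 = 1
¬B = ¬0 = 1
((B ⇒ B) ⇒ (A ⇔ B)) ⇒ ¬B = 1 ⇒ 1 = 1
B · B = 0 · 0 = 0
(B · B) ⇔ B = 0 ⇔ 0 = 1
(((B ⇒ B) ⇒ (A ⇔ B)) ⇒ ¬B) ⇒ ((B · B) ⇔ B) = 1 ⇒ 1 = 1
B + B = 0 + 0 = 0
B + (B + B) = 0 + 0 = 0
B ⇒ A = 0 ⇒ 0 = 1
(B ⇒ A) ⇒ A = 1 ⇒ 0 = 0
(B + (B + B)) ⇒ ((B ⇒ A) ⇒ A) = 0 ⇒ 0 = 1
B ⇒ B = 0 ⇒ 0 = 1
¬A = ¬0 = 1
B ⇔ ¬A = 0 ⇔ 1 = 0
(B ⇒ B) ⇒ (B ⇔ ¬A) = 1 ⇒ 0 = 0
((B + (B + B)) ⇒ ((B ⇒ A) ⇒ A)) ⇒ ((B ⇒ B) ⇒ (B ⇔ ¬A)) = 1 ⇒ 0 = 0
((((B ⇒ B) ⇒ (A ⇔ B)) ⇒ ¬B) ⇒ ((B · B) ⇔ B)) ⇒ (((B + (B + B)) ⇒ ((B ⇒ A) ⇒ A)) ⇒ ((B ⇒ B) ⇒ (B ⇔ ¬A))) = 1 ⇒ 0 = 0
This gives 0 ≠ 1.

No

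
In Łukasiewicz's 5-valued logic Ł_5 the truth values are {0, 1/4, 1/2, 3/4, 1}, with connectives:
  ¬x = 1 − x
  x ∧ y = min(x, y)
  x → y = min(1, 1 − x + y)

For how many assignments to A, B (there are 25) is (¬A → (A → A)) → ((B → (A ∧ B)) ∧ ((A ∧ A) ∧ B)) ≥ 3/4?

4

value 1: 1 assignment (counts)
value 3/4: 3 assignments (counts)
value 1/2: 5 assignments
value 1/4: 7 assignments
value 0: 9 assignments
So 4 of the 25 assignments meet the threshold.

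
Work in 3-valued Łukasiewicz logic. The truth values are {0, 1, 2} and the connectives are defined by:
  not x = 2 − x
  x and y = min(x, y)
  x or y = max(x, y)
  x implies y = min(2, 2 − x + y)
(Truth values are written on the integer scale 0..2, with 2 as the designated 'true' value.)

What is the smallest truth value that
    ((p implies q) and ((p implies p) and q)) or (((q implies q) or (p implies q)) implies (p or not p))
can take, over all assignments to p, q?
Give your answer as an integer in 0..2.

1

Take p = 1, q = 0:
p implies q = 1 implies 0 = 1
p implies p = 1 implies 1 = 2
(p implies p) and q = 2 and 0 = 0
(p implies q) and ((p implies p) and q) = 1 and 0 = 0
q implies q = 0 implies 0 = 2
p implies q = 1 implies 0 = 1
(q implies q) or (p implies q) = 2 or 1 = 2
not p = not 1 = 1
p or not p = 1 or 1 = 1
((q implies q) or (p implies q)) implies (p or not p) = 2 implies 1 = 1
((p implies q) and ((p implies p) and q)) or (((q implies q) or (p implies q)) implies (p or not p)) = 0 or 1 = 1
No assignment yields a value below 1, so this is the minimum.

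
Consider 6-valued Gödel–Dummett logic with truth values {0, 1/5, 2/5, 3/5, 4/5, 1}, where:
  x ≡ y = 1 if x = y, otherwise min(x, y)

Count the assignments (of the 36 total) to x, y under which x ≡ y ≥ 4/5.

value 1: 6 assignments (counts)
value 4/5: 2 assignments (counts)
value 3/5: 4 assignments
value 2/5: 6 assignments
value 1/5: 8 assignments
value 0: 10 assignments
So 8 of the 36 assignments meet the threshold.

8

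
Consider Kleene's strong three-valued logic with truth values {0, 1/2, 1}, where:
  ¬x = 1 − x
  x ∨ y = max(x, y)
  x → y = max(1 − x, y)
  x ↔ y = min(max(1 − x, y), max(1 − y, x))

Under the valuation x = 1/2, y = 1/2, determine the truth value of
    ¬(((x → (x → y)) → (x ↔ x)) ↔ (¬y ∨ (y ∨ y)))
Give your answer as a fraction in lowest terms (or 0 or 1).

x → y = 1/2 → 1/2 = 1/2
x → (x → y) = 1/2 → 1/2 = 1/2
x ↔ x = 1/2 ↔ 1/2 = 1/2
(x → (x → y)) → (x ↔ x) = 1/2 → 1/2 = 1/2
¬y = ¬1/2 = 1/2
y ∨ y = 1/2 ∨ 1/2 = 1/2
¬y ∨ (y ∨ y) = 1/2 ∨ 1/2 = 1/2
((x → (x → y)) → (x ↔ x)) ↔ (¬y ∨ (y ∨ y)) = 1/2 ↔ 1/2 = 1/2
¬(((x → (x → y)) → (x ↔ x)) ↔ (¬y ∨ (y ∨ y))) = ¬1/2 = 1/2

1/2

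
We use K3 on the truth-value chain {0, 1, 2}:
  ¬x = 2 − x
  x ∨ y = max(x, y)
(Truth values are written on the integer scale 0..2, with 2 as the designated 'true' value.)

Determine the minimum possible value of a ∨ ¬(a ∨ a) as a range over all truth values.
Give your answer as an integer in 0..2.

Take a = 1:
a ∨ a = 1 ∨ 1 = 1
¬(a ∨ a) = ¬1 = 1
a ∨ ¬(a ∨ a) = 1 ∨ 1 = 1
No assignment yields a value below 1, so this is the minimum.

1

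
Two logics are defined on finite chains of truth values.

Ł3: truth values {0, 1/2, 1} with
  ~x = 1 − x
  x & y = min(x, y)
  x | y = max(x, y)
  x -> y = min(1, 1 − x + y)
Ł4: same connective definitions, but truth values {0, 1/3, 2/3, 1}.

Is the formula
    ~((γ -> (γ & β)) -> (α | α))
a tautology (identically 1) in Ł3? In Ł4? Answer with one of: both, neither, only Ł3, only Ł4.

neither

In Ł3: at α = 0, β = 0, γ = 1/2 the value is 1/2 — not a tautology.
In Ł4: at α = 0, β = 0, γ = 1/3 the value is 2/3 — not a tautology.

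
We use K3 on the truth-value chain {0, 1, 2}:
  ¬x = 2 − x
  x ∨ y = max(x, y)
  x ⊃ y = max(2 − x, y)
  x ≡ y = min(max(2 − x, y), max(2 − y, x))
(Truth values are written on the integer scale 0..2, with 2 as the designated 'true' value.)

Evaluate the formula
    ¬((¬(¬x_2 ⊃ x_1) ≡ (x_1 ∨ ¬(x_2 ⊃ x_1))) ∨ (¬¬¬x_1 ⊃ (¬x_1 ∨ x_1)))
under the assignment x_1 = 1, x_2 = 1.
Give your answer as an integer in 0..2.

1

¬x_2 = ¬1 = 1
¬x_2 ⊃ x_1 = 1 ⊃ 1 = 1
¬(¬x_2 ⊃ x_1) = ¬1 = 1
x_2 ⊃ x_1 = 1 ⊃ 1 = 1
¬(x_2 ⊃ x_1) = ¬1 = 1
x_1 ∨ ¬(x_2 ⊃ x_1) = 1 ∨ 1 = 1
¬(¬x_2 ⊃ x_1) ≡ (x_1 ∨ ¬(x_2 ⊃ x_1)) = 1 ≡ 1 = 1
¬x_1 = ¬1 = 1
¬¬x_1 = ¬1 = 1
¬¬¬x_1 = ¬1 = 1
¬x_1 = ¬1 = 1
¬x_1 ∨ x_1 = 1 ∨ 1 = 1
¬¬¬x_1 ⊃ (¬x_1 ∨ x_1) = 1 ⊃ 1 = 1
(¬(¬x_2 ⊃ x_1) ≡ (x_1 ∨ ¬(x_2 ⊃ x_1))) ∨ (¬¬¬x_1 ⊃ (¬x_1 ∨ x_1)) = 1 ∨ 1 = 1
¬((¬(¬x_2 ⊃ x_1) ≡ (x_1 ∨ ¬(x_2 ⊃ x_1))) ∨ (¬¬¬x_1 ⊃ (¬x_1 ∨ x_1))) = ¬1 = 1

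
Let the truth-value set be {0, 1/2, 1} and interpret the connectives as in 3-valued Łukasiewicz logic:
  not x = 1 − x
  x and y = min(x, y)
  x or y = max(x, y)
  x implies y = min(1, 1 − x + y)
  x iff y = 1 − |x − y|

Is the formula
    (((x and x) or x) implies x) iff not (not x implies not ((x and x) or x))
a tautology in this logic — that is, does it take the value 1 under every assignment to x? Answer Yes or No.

Counterexample: take x = 0.
x and x = 0 and 0 = 0
(x and x) or x = 0 or 0 = 0
((x and x) or x) implies x = 0 implies 0 = 1
not x = not 0 = 1
not ((x and x) or x) = not 0 = 1
not x implies not ((x and x) or x) = 1 implies 1 = 1
not (not x implies not ((x and x) or x)) = not 1 = 0
(((x and x) or x) implies x) iff not (not x implies not ((x and x) or x)) = 1 iff 0 = 0
This gives 0 ≠ 1.

No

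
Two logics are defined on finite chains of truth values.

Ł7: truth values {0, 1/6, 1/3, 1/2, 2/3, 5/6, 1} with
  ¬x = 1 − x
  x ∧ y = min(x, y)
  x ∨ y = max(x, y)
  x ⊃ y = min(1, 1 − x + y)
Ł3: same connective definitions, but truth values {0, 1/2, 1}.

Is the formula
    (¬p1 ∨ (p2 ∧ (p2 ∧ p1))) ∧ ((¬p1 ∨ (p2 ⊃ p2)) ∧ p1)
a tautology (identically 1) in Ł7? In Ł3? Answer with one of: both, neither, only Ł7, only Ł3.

neither

In Ł7: at p1 = 0, p2 = 0 the value is 0 — not a tautology.
In Ł3: at p1 = 0, p2 = 0 the value is 0 — not a tautology.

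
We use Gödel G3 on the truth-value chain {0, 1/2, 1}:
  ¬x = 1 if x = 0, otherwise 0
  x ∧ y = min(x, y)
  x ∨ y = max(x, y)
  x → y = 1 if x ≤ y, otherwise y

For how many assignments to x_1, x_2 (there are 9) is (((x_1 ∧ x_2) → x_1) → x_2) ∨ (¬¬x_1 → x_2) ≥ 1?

x_1 = 0, x_2 = 0 ↦ 1  ≥
x_1 = 0, x_2 = 1/2 ↦ 1  ≥
x_1 = 0, x_2 = 1 ↦ 1  ≥
x_1 = 1/2, x_2 = 0 ↦ 0  <
x_1 = 1/2, x_2 = 1/2 ↦ 1/2  <
x_1 = 1/2, x_2 = 1 ↦ 1  ≥
x_1 = 1, x_2 = 0 ↦ 0  <
x_1 = 1, x_2 = 1/2 ↦ 1/2  <
x_1 = 1, x_2 = 1 ↦ 1  ≥
So 5 of the 9 assignments meet the threshold.

5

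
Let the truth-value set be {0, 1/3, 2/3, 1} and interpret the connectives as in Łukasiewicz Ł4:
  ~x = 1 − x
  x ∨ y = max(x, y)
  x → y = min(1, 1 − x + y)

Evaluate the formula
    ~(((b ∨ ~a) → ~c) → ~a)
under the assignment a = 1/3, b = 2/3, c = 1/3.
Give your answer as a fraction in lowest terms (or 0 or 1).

1/3

~a = ~1/3 = 2/3
b ∨ ~a = 2/3 ∨ 2/3 = 2/3
~c = ~1/3 = 2/3
(b ∨ ~a) → ~c = 2/3 → 2/3 = 1
~a = ~1/3 = 2/3
((b ∨ ~a) → ~c) → ~a = 1 → 2/3 = 2/3
~(((b ∨ ~a) → ~c) → ~a) = ~2/3 = 1/3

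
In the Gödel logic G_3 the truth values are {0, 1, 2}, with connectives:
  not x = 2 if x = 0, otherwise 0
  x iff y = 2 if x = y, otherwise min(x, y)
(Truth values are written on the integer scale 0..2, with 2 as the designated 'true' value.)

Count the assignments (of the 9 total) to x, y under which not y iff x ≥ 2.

x = 0, y = 0 ↦ 0  <
x = 0, y = 1 ↦ 2  ≥
x = 0, y = 2 ↦ 2  ≥
x = 1, y = 0 ↦ 1  <
x = 1, y = 1 ↦ 0  <
x = 1, y = 2 ↦ 0  <
x = 2, y = 0 ↦ 2  ≥
x = 2, y = 1 ↦ 0  <
x = 2, y = 2 ↦ 0  <
So 3 of the 9 assignments meet the threshold.

3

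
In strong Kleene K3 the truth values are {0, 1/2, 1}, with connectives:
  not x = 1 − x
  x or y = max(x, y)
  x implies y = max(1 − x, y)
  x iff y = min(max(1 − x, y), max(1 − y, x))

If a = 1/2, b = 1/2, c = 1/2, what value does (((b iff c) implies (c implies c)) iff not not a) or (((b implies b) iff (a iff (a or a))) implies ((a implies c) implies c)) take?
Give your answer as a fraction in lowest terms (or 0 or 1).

b iff c = 1/2 iff 1/2 = 1/2
c implies c = 1/2 implies 1/2 = 1/2
(b iff c) implies (c implies c) = 1/2 implies 1/2 = 1/2
not a = not 1/2 = 1/2
not not a = not 1/2 = 1/2
((b iff c) implies (c implies c)) iff not not a = 1/2 iff 1/2 = 1/2
b implies b = 1/2 implies 1/2 = 1/2
a or a = 1/2 or 1/2 = 1/2
a iff (a or a) = 1/2 iff 1/2 = 1/2
(b implies b) iff (a iff (a or a)) = 1/2 iff 1/2 = 1/2
a implies c = 1/2 implies 1/2 = 1/2
(a implies c) implies c = 1/2 implies 1/2 = 1/2
((b implies b) iff (a iff (a or a))) implies ((a implies c) implies c) = 1/2 implies 1/2 = 1/2
(((b iff c) implies (c implies c)) iff not not a) or (((b implies b) iff (a iff (a or a))) implies ((a implies c) implies c)) = 1/2 or 1/2 = 1/2

1/2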